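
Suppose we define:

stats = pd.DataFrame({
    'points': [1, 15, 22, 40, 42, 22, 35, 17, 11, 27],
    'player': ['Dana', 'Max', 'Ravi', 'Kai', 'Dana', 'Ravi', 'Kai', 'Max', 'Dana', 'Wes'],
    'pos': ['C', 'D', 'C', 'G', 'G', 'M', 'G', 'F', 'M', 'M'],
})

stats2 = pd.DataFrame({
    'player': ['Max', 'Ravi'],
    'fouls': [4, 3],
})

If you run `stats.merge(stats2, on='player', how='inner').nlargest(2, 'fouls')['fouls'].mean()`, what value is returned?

merge on 'player' (how='inner') → 4 rows:
   points player pos  fouls
0      15    Max   D      4
1      22   Ravi   C      3
2      22   Ravi   M      3
3      17    Max   F      4
take 2 rows with largest fouls:
   points player pos  fouls
0      15    Max   D      4
3      17    Max   F      4
Finally, mean of column 'fouls' = 4.0.

4.0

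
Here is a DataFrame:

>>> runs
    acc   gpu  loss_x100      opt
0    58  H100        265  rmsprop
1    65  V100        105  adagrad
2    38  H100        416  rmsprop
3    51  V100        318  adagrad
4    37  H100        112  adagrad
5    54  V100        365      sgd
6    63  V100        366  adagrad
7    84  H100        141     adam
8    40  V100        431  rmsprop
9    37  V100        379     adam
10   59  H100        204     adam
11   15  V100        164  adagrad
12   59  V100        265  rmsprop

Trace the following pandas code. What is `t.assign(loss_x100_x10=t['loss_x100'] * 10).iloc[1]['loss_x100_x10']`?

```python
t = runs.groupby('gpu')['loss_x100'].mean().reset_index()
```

2991.25

group by gpu, mean of loss_x100:
gpu
H100    227.600
V100    299.125
Name: loss_x100, dtype: float64
reset_index():
    gpu  loss_x100
0  H100    227.600
1  V100    299.125
add column loss_x100_x10 = t['loss_x100'] * 10:
    gpu  loss_x100  loss_x100_x10
0  H100    227.600        2276.00
1  V100    299.125        2991.25
value at position 1, column 'loss_x100_x10' → 2991.25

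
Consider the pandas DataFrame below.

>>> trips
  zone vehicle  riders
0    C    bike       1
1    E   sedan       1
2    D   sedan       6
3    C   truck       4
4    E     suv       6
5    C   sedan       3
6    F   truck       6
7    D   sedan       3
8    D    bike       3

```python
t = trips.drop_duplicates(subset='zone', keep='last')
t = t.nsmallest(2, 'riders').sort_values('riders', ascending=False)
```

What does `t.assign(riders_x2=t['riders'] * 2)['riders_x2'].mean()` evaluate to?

drop duplicate zone (keep=last):
  zone vehicle  riders
4    E     suv       6
5    C   sedan       3
6    F   truck       6
8    D    bike       3
take 2 rows with smallest riders:
  zone vehicle  riders
5    C   sedan       3
8    D    bike       3
sort by riders descending:
  zone vehicle  riders
5    C   sedan       3
8    D    bike       3
add column riders_x2 = t['riders'] * 2:
  zone vehicle  riders  riders_x2
5    C   sedan       3          6
8    D    bike       3          6
So mean() = 6.0.

6.0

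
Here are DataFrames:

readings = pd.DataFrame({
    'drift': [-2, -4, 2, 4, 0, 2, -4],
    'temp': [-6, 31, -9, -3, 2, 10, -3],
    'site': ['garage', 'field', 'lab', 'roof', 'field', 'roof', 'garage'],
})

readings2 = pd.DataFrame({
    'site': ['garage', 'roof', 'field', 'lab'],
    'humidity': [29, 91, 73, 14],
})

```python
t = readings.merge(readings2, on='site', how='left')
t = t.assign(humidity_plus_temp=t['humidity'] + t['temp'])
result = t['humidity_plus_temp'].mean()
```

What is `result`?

merge on 'site' (how='left') → 7 rows:
   drift  temp    site  humidity
0     -2    -6  garage        29
1     -4    31   field        73
2      2    -9     lab        14
3      4    -3    roof        91
4      0     2   field        73
5      2    10    roof        91
6     -4    -3  garage        29
add column humidity_plus_temp = t['humidity'] + t['temp']:
   drift  temp    site  humidity  humidity_plus_temp
0     -2    -6  garage        29                  23
1     -4    31   field        73                 104
2      2    -9     lab        14                   5
3      4    -3    roof        91                  88
4      0     2   field        73                  75
5      2    10    roof        91                 101
6     -4    -3  garage        29                  26
Reading off the mean of column 'humidity_plus_temp', we get 60.2857142857.

60.2857142857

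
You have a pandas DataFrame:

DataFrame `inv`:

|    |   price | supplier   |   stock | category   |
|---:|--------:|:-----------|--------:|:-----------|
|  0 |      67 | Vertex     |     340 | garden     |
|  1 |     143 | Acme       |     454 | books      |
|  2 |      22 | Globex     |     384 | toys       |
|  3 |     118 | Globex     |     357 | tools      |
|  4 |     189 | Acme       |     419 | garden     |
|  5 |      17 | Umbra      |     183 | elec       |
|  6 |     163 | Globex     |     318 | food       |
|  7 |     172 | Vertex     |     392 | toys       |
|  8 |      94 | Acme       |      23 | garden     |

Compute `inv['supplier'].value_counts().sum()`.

9

value_counts of supplier:
supplier
Acme      3
Globex    3
Vertex    2
Umbra     1
Name: count, dtype: int64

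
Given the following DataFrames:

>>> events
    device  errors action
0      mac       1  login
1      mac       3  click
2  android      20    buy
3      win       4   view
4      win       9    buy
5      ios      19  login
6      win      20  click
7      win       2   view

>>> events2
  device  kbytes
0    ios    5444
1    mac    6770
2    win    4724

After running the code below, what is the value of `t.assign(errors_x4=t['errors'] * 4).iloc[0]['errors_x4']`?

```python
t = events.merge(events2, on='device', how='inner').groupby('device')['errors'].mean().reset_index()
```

76.0

merge on 'device' (how='inner') → 7 rows:
  device  errors action  kbytes
0    mac       1  login    6770
1    mac       3  click    6770
2    win       4   view    4724
3    win       9    buy    4724
4    ios      19  login    5444
5    win      20  click    4724
6    win       2   view    4724
group by device, mean of errors:
device
ios    19.00
mac     2.00
win     8.75
Name: errors, dtype: float64
reset_index():
  device  errors
0    ios   19.00
1    mac    2.00
2    win    8.75
add column errors_x4 = t['errors'] * 4:
  device  errors  errors_x4
0    ios   19.00       76.0
1    mac    2.00        8.0
2    win    8.75       35.0
Taking the value at position 0, column 'errors_x4' gives 76.0.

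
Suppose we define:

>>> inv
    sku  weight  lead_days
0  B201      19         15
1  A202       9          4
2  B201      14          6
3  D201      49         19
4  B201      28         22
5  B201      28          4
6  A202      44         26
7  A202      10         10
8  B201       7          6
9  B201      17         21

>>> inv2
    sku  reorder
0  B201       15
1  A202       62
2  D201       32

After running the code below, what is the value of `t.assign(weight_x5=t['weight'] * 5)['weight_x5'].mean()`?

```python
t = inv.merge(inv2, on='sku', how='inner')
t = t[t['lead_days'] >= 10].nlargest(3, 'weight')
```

merge on 'sku' (how='inner') → 10 rows:
    sku  weight  lead_days  reorder
0  B201      19         15       15
1  A202       9          4       62
2  B201      14          6       15
3  D201      49         19       32
4  B201      28         22       15
5  B201      28          4       15
6  A202      44         26       62
7  A202      10         10       62
8  B201       7          6       15
9  B201      17         21       15
filter rows where lead_days >= 10:
    sku  weight  lead_days  reorder
0  B201      19         15       15
3  D201      49         19       32
4  B201      28         22       15
6  A202      44         26       62
7  A202      10         10       62
9  B201      17         21       15
take 3 rows with largest weight:
    sku  weight  lead_days  reorder
3  D201      49         19       32
6  A202      44         26       62
4  B201      28         22       15
add column weight_x5 = t['weight'] * 5:
    sku  weight  lead_days  reorder  weight_x5
3  D201      49         19       32        245
6  A202      44         26       62        220
4  B201      28         22       15        140
Taking the mean of column 'weight_x5' gives 201.666666667.

201.666666667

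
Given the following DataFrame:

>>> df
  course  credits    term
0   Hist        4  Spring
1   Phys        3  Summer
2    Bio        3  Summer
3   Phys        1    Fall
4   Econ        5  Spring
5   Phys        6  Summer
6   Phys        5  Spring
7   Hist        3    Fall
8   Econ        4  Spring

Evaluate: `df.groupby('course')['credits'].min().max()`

4

group by course, min of credits:
course
Bio     3
Econ    4
Hist    3
Phys    1
Name: credits, dtype: int64
The max of the resulting series is 4.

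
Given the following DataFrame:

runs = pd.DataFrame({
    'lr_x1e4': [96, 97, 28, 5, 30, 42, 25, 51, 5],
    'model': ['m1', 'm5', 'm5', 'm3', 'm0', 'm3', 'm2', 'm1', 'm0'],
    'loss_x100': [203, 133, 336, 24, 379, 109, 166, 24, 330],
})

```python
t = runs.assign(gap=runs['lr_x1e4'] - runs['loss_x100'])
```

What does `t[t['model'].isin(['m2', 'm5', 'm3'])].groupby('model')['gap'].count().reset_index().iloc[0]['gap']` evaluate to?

1

add column gap = runs['lr_x1e4'] - runs['loss_x100']:
   lr_x1e4 model  loss_x100  gap
0       96    m1        203 -107
1       97    m5        133  -36
2       28    m5        336 -308
3        5    m3         24  -19
4       30    m0        379 -349
5       42    m3        109  -67
6       25    m2        166 -141
7       51    m1         24   27
8        5    m0        330 -325
filter rows where model in ['m2', 'm5', 'm3']:
   lr_x1e4 model  loss_x100  gap
1       97    m5        133  -36
2       28    m5        336 -308
3        5    m3         24  -19
5       42    m3        109  -67
6       25    m2        166 -141
group by model, count of gap:
model
m2    1
m3    2
m5    2
Name: gap, dtype: int64
reset_index():
  model  gap
0    m2    1
1    m3    2
2    m5    2
Reading off the value at position 0, column 'gap', we get 1.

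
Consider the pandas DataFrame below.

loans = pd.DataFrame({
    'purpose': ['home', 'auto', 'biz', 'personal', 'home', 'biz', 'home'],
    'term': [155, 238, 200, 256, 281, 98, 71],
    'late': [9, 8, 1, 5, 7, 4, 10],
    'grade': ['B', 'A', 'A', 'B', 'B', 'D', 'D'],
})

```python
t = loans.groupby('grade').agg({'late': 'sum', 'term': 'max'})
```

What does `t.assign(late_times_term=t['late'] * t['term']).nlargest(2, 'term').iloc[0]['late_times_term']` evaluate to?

group by grade: sum(late), max(term):
       late  term
grade            
A         9   238
B        21   281
D        14    98
add column late_times_term = t['late'] * t['term']:
       late  term  late_times_term
grade                             
A         9   238             2142
B        21   281             5901
D        14    98             1372
take 2 rows with largest term:
       late  term  late_times_term
grade                             
B        21   281             5901
A         9   238             2142

5901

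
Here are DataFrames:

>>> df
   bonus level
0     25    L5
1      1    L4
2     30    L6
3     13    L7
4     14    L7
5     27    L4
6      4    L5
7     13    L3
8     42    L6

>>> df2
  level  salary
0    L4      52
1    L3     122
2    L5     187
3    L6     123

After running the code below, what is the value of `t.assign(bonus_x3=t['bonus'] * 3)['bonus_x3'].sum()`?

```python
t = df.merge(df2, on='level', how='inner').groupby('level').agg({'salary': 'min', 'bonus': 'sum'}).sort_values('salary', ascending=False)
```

merge on 'level' (how='inner') → 7 rows:
   bonus level  salary
0     25    L5     187
1      1    L4      52
2     30    L6     123
3     27    L4      52
4      4    L5     187
5     13    L3     122
6     42    L6     123
group by level: min(salary), sum(bonus):
       salary  bonus
level               
L3        122     13
L4         52     28
L5        187     29
L6        123     72
sort by salary descending:
       salary  bonus
level               
L5        187     29
L6        123     72
L3        122     13
L4         52     28
add column bonus_x3 = t['bonus'] * 3:
       salary  bonus  bonus_x3
level                         
L5        187     29        87
L6        123     72       216
L3        122     13        39
L4         52     28        84
Taking the sum of column 'bonus_x3' gives 426.

426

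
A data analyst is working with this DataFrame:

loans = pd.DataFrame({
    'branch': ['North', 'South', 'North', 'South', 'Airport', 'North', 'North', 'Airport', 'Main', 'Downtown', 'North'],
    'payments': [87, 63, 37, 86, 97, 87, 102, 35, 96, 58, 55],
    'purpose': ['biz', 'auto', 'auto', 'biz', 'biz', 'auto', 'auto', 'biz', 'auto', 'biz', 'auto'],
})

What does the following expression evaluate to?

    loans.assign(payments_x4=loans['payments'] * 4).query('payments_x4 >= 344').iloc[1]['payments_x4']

add column payments_x4 = loans['payments'] * 4:
      branch  payments purpose  payments_x4
0      North        87     biz          348
1      South        63    auto          252
2      North        37    auto          148
3      South        86     biz          344
4    Airport        97     biz          388
5      North        87    auto          348
6      North       102    auto          408
7    Airport        35     biz          140
8       Main        96    auto          384
9   Downtown        58     biz          232
10     North        55    auto          220
filter rows where payments_x4 >= 344:
    branch  payments purpose  payments_x4
0    North        87     biz          348
3    South        86     biz          344
4  Airport        97     biz          388
5    North        87    auto          348
6    North       102    auto          408
8     Main        96    auto          384

344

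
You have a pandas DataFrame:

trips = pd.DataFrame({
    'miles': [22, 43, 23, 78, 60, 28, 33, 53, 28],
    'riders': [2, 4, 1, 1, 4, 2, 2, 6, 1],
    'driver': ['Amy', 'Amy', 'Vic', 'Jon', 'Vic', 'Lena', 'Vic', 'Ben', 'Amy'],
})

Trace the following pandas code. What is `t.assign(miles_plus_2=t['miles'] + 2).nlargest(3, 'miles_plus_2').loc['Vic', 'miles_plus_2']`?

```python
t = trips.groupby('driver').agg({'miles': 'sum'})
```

group by driver, sum of miles:
        miles
driver       
Amy        93
Ben        53
Jon        78
Lena       28
Vic       116
add column miles_plus_2 = t['miles'] + 2:
        miles  miles_plus_2
driver                     
Amy        93            95
Ben        53            55
Jon        78            80
Lena       28            30
Vic       116           118
take 3 rows with largest miles_plus_2:
        miles  miles_plus_2
driver                     
Vic       116           118
Amy        93            95
Jon        78            80
Finally, value at row 'Vic', column 'miles_plus_2' = 118.

118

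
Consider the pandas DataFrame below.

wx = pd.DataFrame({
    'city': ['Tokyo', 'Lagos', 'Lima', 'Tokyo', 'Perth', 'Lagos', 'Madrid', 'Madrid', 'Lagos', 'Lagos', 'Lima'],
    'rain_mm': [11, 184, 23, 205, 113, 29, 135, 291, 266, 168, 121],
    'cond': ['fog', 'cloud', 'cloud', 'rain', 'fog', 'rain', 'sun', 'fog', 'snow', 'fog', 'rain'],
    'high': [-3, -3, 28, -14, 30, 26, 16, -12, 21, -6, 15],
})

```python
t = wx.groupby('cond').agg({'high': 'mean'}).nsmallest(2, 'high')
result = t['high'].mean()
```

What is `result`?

group by cond, mean of high:
        high
cond        
cloud  12.50
fog     2.25
rain    9.00
snow   21.00
sun    16.00
take 2 rows with smallest high:
      high
cond      
fog   2.25
rain  9.00
Taking the mean of column 'high' gives 5.625.

5.625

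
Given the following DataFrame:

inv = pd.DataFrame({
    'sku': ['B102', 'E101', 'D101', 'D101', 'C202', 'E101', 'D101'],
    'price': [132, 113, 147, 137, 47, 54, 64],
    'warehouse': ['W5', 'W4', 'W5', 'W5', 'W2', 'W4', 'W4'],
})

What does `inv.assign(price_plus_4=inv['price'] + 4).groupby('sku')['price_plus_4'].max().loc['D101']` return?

add column price_plus_4 = inv['price'] + 4:
    sku  price warehouse  price_plus_4
0  B102    132        W5           136
1  E101    113        W4           117
2  D101    147        W5           151
3  D101    137        W5           141
4  C202     47        W2            51
5  E101     54        W4            58
6  D101     64        W4            68
group by sku, max of price_plus_4:
sku
B102    136
C202     51
D101    151
E101    117
Name: price_plus_4, dtype: int64
So loc['D101'] = 151.

151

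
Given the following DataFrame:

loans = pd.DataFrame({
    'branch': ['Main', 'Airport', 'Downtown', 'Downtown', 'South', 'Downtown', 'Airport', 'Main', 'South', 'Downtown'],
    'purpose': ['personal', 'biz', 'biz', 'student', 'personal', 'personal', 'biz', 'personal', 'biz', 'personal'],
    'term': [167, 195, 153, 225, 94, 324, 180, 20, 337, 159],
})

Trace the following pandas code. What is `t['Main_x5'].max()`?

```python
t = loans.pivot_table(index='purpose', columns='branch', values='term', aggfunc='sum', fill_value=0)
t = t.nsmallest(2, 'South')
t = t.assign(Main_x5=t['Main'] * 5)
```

935

pivot: rows=purpose, cols=branch, sum(term):
branch    Airport  Downtown  Main  South
purpose                                 
biz           375       153     0    337
personal        0       483   187     94
student         0       225     0      0
take 2 rows with smallest South:
branch    Airport  Downtown  Main  South
purpose                                 
student         0       225     0      0
personal        0       483   187     94
add column Main_x5 = t['Main'] * 5:
branch    Airport  Downtown  Main  South  Main_x5
purpose                                          
student         0       225     0      0        0
personal        0       483   187     94      935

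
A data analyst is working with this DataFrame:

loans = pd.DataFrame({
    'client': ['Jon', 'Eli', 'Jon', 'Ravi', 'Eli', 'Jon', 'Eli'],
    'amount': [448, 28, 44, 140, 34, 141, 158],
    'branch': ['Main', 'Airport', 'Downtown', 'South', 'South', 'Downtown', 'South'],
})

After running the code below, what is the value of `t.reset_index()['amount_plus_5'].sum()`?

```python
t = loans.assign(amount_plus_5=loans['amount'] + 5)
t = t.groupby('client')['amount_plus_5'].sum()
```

add column amount_plus_5 = loans['amount'] + 5:
  client  amount    branch  amount_plus_5
0    Jon     448      Main            453
1    Eli      28   Airport             33
2    Jon      44  Downtown             49
3   Ravi     140     South            145
4    Eli      34     South             39
5    Jon     141  Downtown            146
6    Eli     158     South            163
group by client, sum of amount_plus_5:
client
Eli     235
Jon     648
Ravi    145
Name: amount_plus_5, dtype: int64
reset_index():
  client  amount_plus_5
0    Eli            235
1    Jon            648
2   Ravi            145

1028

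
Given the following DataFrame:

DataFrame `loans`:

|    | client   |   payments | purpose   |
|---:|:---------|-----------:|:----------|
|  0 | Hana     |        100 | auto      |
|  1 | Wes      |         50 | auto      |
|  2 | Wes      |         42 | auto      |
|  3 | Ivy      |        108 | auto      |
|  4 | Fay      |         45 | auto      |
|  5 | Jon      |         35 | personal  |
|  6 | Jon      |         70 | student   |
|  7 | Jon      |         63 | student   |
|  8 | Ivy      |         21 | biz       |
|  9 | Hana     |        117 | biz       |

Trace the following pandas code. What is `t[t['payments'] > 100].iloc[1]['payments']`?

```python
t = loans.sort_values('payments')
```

117

sort by payments:
  client  payments   purpose
8    Ivy        21       biz
5    Jon        35  personal
2    Wes        42      auto
4    Fay        45      auto
1    Wes        50      auto
7    Jon        63   student
6    Jon        70   student
0   Hana       100      auto
3    Ivy       108      auto
9   Hana       117       biz
filter rows where payments > 100:
  client  payments purpose
3    Ivy       108    auto
9   Hana       117     biz
Finally, value at position 1, column 'payments' = 117.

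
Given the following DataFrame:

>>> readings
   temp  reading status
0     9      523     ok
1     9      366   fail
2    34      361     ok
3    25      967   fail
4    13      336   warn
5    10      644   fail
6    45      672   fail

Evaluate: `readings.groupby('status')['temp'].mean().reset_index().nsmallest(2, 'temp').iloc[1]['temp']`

group by status, mean of temp:
status
fail    22.25
ok      21.50
warn    13.00
Name: temp, dtype: float64
reset_index():
  status   temp
0   fail  22.25
1     ok  21.50
2   warn  13.00
take 2 rows with smallest temp:
  status  temp
2   warn  13.0
1     ok  21.5
The value at position 1, column 'temp' is 21.5.

21.5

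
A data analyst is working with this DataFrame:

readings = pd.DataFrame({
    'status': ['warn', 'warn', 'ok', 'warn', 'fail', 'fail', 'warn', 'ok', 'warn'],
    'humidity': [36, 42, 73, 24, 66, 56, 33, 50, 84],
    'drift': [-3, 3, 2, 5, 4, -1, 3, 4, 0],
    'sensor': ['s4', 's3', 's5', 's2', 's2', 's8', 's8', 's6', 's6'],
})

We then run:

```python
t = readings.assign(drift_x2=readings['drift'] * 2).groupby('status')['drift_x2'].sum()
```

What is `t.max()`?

add column drift_x2 = readings['drift'] * 2:
  status  humidity  drift sensor  drift_x2
0   warn        36     -3     s4        -6
1   warn        42      3     s3         6
2     ok        73      2     s5         4
3   warn        24      5     s2        10
4   fail        66      4     s2         8
5   fail        56     -1     s8        -2
6   warn        33      3     s8         6
7     ok        50      4     s6         8
8   warn        84      0     s6         0
group by status, sum of drift_x2:
status
fail     6
ok      12
warn    16
Name: drift_x2, dtype: int64
Finally, max of the resulting series = 16.

16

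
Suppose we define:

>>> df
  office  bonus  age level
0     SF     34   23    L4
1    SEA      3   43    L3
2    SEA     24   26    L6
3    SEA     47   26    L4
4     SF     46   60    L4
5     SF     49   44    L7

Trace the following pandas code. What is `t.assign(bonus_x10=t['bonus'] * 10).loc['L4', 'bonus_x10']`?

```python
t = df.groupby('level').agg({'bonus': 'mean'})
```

423.333333333

group by level, mean of bonus:
           bonus
level           
L3      3.000000
L4     42.333333
L6     24.000000
L7     49.000000
add column bonus_x10 = t['bonus'] * 10:
           bonus   bonus_x10
level                       
L3      3.000000   30.000000
L4     42.333333  423.333333
L6     24.000000  240.000000
L7     49.000000  490.000000
The value at row 'L4', column 'bonus_x10' is 423.333333333.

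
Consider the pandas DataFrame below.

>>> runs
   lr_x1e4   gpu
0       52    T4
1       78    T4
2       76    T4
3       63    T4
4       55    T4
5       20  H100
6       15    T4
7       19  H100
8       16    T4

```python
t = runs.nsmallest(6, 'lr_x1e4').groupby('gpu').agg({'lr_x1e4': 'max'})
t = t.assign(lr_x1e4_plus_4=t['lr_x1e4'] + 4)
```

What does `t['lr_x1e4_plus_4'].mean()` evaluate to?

41.5

take 6 rows with smallest lr_x1e4:
   lr_x1e4   gpu
6       15    T4
8       16    T4
7       19  H100
5       20  H100
0       52    T4
4       55    T4
group by gpu, max of lr_x1e4:
      lr_x1e4
gpu          
H100       20
T4         55
add column lr_x1e4_plus_4 = t['lr_x1e4'] + 4:
      lr_x1e4  lr_x1e4_plus_4
gpu                          
H100       20              24
T4         55              59
Hence 41.5.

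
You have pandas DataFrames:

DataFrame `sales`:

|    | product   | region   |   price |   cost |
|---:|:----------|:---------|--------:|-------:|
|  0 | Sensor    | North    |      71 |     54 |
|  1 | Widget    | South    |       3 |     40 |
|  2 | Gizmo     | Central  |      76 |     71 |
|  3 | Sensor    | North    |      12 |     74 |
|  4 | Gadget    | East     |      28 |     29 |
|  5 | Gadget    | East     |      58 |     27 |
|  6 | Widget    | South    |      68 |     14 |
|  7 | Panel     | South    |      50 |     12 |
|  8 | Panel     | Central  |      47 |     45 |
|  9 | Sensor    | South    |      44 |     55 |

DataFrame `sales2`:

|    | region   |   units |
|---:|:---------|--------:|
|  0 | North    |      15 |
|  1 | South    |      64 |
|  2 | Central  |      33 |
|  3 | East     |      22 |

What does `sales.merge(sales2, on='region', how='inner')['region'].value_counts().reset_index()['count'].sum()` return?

10

merge on 'region' (how='inner') → 10 rows:
  product   region  price  cost  units
0  Sensor    North     71    54     15
1  Widget    South      3    40     64
2   Gizmo  Central     76    71     33
3  Sensor    North     12    74     15
4  Gadget     East     28    29     22
5  Gadget     East     58    27     22
6  Widget    South     68    14     64
7   Panel    South     50    12     64
8   Panel  Central     47    45     33
9  Sensor    South     44    55     64
value_counts of region:
region
South      4
North      2
Central    2
East       2
Name: count, dtype: int64
reset_index():
    region  count
0    South      4
1    North      2
2  Central      2
3     East      2
sum of column 'count' → 10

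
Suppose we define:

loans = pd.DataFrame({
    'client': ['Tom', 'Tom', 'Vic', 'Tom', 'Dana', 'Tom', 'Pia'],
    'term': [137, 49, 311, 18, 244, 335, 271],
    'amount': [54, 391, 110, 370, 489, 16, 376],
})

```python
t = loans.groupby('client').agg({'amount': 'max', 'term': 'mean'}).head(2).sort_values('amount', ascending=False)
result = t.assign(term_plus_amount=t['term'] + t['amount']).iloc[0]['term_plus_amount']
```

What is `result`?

733.0

group by client: max(amount), mean(term):
        amount    term
client                
Dana       489  244.00
Pia        376  271.00
Tom        391  134.75
Vic        110  311.00
take first 2 rows:
        amount   term
client               
Dana       489  244.0
Pia        376  271.0
sort by amount descending:
        amount   term
client               
Dana       489  244.0
Pia        376  271.0
add column term_plus_amount = t['term'] + t['amount']:
        amount   term  term_plus_amount
client                                 
Dana       489  244.0             733.0
Pia        376  271.0             647.0
Then the value at position 0, column 'term_plus_amount': 733.0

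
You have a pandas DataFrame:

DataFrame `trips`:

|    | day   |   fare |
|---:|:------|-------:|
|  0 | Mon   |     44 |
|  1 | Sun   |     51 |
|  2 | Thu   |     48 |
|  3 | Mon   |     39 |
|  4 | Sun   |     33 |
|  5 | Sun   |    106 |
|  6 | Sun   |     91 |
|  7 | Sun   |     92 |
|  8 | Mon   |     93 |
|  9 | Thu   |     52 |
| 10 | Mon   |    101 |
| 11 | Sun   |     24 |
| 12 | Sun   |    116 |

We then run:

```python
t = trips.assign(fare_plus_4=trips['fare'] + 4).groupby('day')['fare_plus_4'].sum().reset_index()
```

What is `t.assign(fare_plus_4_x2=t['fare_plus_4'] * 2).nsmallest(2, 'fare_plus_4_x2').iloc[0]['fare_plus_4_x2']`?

add column fare_plus_4 = trips['fare'] + 4:
    day  fare  fare_plus_4
0   Mon    44           48
1   Sun    51           55
2   Thu    48           52
3   Mon    39           43
4   Sun    33           37
5   Sun   106          110
6   Sun    91           95
7   Sun    92           96
8   Mon    93           97
9   Thu    52           56
10  Mon   101          105
11  Sun    24           28
12  Sun   116          120
group by day, sum of fare_plus_4:
day
Mon    293
Sun    541
Thu    108
Name: fare_plus_4, dtype: int64
reset_index():
   day  fare_plus_4
0  Mon          293
1  Sun          541
2  Thu          108
add column fare_plus_4_x2 = t['fare_plus_4'] * 2:
   day  fare_plus_4  fare_plus_4_x2
0  Mon          293             586
1  Sun          541            1082
2  Thu          108             216
take 2 rows with smallest fare_plus_4_x2:
   day  fare_plus_4  fare_plus_4_x2
2  Thu          108             216
0  Mon          293             586
Taking the value at position 0, column 'fare_plus_4_x2' gives 216.

216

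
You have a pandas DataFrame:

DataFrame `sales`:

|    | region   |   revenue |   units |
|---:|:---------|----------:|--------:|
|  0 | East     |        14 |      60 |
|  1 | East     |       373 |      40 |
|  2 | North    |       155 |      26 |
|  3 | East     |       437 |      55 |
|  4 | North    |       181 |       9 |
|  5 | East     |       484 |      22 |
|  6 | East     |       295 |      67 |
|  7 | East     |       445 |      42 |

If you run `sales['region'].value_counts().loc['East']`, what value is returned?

value_counts of region:
region
East     6
North    2
Name: count, dtype: int64
Then the value at index 'East': 6

6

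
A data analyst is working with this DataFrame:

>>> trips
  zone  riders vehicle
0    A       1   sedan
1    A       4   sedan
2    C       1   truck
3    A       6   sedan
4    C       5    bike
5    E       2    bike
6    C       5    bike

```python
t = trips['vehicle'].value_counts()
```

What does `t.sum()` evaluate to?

value_counts of vehicle:
vehicle
sedan    3
bike     3
truck    1
Name: count, dtype: int64
Hence 7.

7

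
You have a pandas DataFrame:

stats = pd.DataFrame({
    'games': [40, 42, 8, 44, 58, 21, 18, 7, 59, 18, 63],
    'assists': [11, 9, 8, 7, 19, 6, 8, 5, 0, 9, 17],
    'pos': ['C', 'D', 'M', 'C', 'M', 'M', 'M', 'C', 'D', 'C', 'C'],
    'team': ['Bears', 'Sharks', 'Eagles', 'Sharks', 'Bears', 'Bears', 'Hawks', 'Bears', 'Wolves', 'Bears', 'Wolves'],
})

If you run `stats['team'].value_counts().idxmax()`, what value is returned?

value_counts of team:
team
Bears     5
Sharks    2
Wolves    2
Eagles    1
Hawks     1
Name: count, dtype: int64

Bears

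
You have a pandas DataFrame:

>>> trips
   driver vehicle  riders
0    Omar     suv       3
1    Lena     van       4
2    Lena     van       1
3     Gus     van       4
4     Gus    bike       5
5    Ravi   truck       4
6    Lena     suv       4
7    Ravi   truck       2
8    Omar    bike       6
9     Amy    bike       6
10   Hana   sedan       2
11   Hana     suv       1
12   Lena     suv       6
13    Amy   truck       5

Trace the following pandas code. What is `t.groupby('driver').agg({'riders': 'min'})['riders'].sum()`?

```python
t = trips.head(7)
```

12

take first 7 rows:
  driver vehicle  riders
0   Omar     suv       3
1   Lena     van       4
2   Lena     van       1
3    Gus     van       4
4    Gus    bike       5
5   Ravi   truck       4
6   Lena     suv       4
group by driver, min of riders:
        riders
driver        
Gus          4
Lena         1
Omar         3
Ravi         4
Hence 12.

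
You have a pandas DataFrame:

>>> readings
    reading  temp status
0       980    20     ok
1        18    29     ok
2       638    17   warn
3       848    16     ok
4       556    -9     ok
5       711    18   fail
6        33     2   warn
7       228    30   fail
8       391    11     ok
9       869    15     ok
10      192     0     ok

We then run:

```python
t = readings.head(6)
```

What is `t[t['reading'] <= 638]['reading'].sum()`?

1212

take first 6 rows:
   reading  temp status
0      980    20     ok
1       18    29     ok
2      638    17   warn
3      848    16     ok
4      556    -9     ok
5      711    18   fail
filter rows where reading <= 638:
   reading  temp status
1       18    29     ok
2      638    17   warn
4      556    -9     ok
Then the sum of column 'reading': 1212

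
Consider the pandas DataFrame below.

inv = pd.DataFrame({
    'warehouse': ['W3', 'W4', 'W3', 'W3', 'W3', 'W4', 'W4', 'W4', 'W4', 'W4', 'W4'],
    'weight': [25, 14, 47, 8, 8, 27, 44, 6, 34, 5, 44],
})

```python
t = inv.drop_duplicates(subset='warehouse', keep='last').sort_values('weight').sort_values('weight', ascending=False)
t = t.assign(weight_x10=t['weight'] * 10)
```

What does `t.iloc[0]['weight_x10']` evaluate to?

drop duplicate warehouse (keep=last):
   warehouse  weight
4         W3       8
10        W4      44
sort by weight:
   warehouse  weight
4         W3       8
10        W4      44
sort by weight descending:
   warehouse  weight
10        W4      44
4         W3       8
add column weight_x10 = t['weight'] * 10:
   warehouse  weight  weight_x10
10        W4      44         440
4         W3       8          80

440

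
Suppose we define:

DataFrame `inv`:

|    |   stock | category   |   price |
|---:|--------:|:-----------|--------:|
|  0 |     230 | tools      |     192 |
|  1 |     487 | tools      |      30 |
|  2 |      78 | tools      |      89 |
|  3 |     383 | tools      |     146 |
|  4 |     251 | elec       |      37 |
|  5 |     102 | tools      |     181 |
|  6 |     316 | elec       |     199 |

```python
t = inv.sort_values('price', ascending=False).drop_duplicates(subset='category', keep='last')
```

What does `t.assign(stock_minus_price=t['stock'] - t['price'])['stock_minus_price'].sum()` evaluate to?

sort by price descending:
   stock category  price
6    316     elec    199
0    230    tools    192
5    102    tools    181
3    383    tools    146
2     78    tools     89
4    251     elec     37
1    487    tools     30
drop duplicate category (keep=last):
   stock category  price
4    251     elec     37
1    487    tools     30
add column stock_minus_price = t['stock'] - t['price']:
   stock category  price  stock_minus_price
4    251     elec     37                214
1    487    tools     30                457

671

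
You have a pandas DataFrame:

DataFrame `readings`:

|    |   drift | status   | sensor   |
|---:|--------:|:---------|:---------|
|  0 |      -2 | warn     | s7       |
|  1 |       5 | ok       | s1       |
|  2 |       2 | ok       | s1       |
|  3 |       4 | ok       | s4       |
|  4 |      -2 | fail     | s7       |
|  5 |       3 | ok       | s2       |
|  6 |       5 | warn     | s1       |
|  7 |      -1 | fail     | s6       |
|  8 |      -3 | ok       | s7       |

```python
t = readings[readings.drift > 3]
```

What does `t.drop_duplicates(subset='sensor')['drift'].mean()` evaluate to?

filter rows where drift > 3:
   drift status sensor
1      5     ok     s1
3      4     ok     s4
6      5   warn     s1
drop duplicate sensor (keep=first):
   drift status sensor
1      5     ok     s1
3      4     ok     s4
Taking the mean of column 'drift' gives 4.5.

4.5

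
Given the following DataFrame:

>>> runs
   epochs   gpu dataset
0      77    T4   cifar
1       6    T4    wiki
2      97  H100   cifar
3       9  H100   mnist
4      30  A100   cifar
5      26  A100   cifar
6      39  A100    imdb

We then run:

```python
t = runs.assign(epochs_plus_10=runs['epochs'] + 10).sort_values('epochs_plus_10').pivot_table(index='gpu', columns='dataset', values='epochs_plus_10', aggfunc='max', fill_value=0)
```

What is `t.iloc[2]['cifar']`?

add column epochs_plus_10 = runs['epochs'] + 10:
   epochs   gpu dataset  epochs_plus_10
0      77    T4   cifar              87
1       6    T4    wiki              16
2      97  H100   cifar             107
3       9  H100   mnist              19
4      30  A100   cifar              40
5      26  A100   cifar              36
6      39  A100    imdb              49
sort by epochs_plus_10:
   epochs   gpu dataset  epochs_plus_10
1       6    T4    wiki              16
3       9  H100   mnist              19
5      26  A100   cifar              36
4      30  A100   cifar              40
6      39  A100    imdb              49
0      77    T4   cifar              87
2      97  H100   cifar             107
pivot: rows=gpu, cols=dataset, max(epochs_plus_10):
dataset  cifar  imdb  mnist  wiki
gpu                              
A100        40    49      0     0
H100       107     0     19     0
T4          87     0      0    16
Hence 87.

87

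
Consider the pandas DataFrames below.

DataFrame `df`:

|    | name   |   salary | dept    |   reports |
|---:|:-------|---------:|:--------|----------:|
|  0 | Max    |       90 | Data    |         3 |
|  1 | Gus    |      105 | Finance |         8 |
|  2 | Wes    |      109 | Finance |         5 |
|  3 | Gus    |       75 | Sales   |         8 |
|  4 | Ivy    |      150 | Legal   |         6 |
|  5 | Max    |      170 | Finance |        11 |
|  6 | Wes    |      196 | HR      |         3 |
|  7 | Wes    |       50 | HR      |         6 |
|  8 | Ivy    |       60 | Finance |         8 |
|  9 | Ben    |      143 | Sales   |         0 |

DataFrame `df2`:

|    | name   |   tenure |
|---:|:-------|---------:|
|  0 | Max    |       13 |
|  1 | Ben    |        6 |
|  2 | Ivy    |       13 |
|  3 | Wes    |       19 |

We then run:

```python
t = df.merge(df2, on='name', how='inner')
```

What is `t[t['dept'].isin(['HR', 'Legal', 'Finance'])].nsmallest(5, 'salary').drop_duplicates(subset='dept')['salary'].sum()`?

merge on 'name' (how='inner') → 8 rows:
  name  salary     dept  reports  tenure
0  Max      90     Data        3      13
1  Wes     109  Finance        5      19
2  Ivy     150    Legal        6      13
3  Max     170  Finance       11      13
4  Wes     196       HR        3      19
5  Wes      50       HR        6      19
6  Ivy      60  Finance        8      13
7  Ben     143    Sales        0       6
filter rows where dept in ['HR', 'Legal', 'Finance']:
  name  salary     dept  reports  tenure
1  Wes     109  Finance        5      19
2  Ivy     150    Legal        6      13
3  Max     170  Finance       11      13
4  Wes     196       HR        3      19
5  Wes      50       HR        6      19
6  Ivy      60  Finance        8      13
take 5 rows with smallest salary:
  name  salary     dept  reports  tenure
5  Wes      50       HR        6      19
6  Ivy      60  Finance        8      13
1  Wes     109  Finance        5      19
2  Ivy     150    Legal        6      13
3  Max     170  Finance       11      13
drop duplicate dept (keep=first):
  name  salary     dept  reports  tenure
5  Wes      50       HR        6      19
6  Ivy      60  Finance        8      13
2  Ivy     150    Legal        6      13
Taking the sum of column 'salary' gives 260.

260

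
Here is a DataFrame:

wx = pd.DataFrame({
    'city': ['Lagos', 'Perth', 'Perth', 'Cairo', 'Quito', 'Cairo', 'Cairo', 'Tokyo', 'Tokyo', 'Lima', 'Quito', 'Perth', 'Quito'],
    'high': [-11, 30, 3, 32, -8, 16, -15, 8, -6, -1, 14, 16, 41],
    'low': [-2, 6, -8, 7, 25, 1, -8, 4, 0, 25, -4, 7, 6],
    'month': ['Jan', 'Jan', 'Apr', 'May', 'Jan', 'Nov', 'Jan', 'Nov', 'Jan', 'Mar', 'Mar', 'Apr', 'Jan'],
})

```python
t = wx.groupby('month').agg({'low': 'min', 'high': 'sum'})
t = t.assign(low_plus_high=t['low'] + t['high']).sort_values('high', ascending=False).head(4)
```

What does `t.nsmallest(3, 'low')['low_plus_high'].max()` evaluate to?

group by month: min(low), sum(high):
       low  high
month           
Apr     -8    19
Jan     -8    31
Mar     -4    13
May      7    32
Nov      1    24
add column low_plus_high = t['low'] + t['high']:
       low  high  low_plus_high
month                          
Apr     -8    19             11
Jan     -8    31             23
Mar     -4    13              9
May      7    32             39
Nov      1    24             25
sort by high descending:
       low  high  low_plus_high
month                          
May      7    32             39
Jan     -8    31             23
Nov      1    24             25
Apr     -8    19             11
Mar     -4    13              9
take first 4 rows:
       low  high  low_plus_high
month                          
May      7    32             39
Jan     -8    31             23
Nov      1    24             25
Apr     -8    19             11
take 3 rows with smallest low:
       low  high  low_plus_high
month                          
Jan     -8    31             23
Apr     -8    19             11
Nov      1    24             25
Taking the max of column 'low_plus_high' gives 25.

25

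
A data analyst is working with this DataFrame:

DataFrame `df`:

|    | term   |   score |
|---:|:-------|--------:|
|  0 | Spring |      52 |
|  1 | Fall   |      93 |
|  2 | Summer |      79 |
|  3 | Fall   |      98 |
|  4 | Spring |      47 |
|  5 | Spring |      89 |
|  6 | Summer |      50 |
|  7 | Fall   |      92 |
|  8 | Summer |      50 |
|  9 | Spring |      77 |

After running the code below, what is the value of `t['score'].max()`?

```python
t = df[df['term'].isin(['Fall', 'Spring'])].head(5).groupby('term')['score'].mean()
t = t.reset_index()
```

95.5

filter rows where term in ['Fall', 'Spring']:
     term  score
0  Spring     52
1    Fall     93
3    Fall     98
4  Spring     47
5  Spring     89
7    Fall     92
9  Spring     77
take first 5 rows:
     term  score
0  Spring     52
1    Fall     93
3    Fall     98
4  Spring     47
5  Spring     89
group by term, mean of score:
term
Fall      95.500000
Spring    62.666667
Name: score, dtype: float64
reset_index():
     term      score
0    Fall  95.500000
1  Spring  62.666667
Hence 95.5.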